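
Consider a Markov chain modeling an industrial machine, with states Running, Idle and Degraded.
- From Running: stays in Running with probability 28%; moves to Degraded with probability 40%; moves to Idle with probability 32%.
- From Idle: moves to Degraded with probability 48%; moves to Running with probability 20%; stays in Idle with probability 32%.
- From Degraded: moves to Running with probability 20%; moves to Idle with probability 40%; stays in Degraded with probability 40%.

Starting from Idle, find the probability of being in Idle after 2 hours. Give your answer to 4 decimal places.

0.3584

Sum over the intermediate state after 1 hour:
P = P(Idle→Running)·P(Running→Idle) + P(Idle→Idle)·P(Idle→Idle) + P(Idle→Degraded)·P(Degraded→Idle)
  = 0.2×0.32 + 0.32×0.32 + 0.48×0.4
  = 0.0640 + 0.1024 + 0.1920 = 0.3584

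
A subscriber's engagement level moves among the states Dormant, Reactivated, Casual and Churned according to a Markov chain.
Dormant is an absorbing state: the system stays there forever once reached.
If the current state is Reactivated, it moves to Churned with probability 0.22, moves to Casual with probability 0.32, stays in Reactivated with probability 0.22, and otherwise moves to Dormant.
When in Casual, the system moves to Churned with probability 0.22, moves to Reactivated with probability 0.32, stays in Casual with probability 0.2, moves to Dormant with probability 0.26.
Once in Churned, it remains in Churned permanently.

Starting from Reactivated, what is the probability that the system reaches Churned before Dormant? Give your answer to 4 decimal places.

Let h(s) be the probability of absorption at Churned starting from transient state s. Then h(Churned) = 1 and h(Dormant) = 0. By first-step analysis:
h(Reactivated) = 0.24·0 + 0.22·h(Reactivated) + 0.32·h(Casual) + 0.22·1
h(Casual) = 0.26·0 + 0.32·h(Reactivated) + 0.2·h(Casual) + 0.22·1
Solving: h(Reactivated) = 0.4724, h(Casual) = 0.4640.
Starting from Reactivated, the probability is 0.4724.

0.4724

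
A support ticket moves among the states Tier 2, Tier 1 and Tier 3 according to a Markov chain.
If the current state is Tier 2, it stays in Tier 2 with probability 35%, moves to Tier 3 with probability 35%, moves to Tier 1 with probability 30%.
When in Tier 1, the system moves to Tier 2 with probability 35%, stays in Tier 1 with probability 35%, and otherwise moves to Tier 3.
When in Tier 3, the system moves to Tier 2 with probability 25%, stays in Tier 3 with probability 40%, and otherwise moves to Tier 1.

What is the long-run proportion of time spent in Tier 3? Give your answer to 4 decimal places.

Let the stationary distribution be π with π = πP and π_1 + π_2 + π_3 = 1.
π_1 = 0.35·π_1 + 0.35·π_2 + 0.25·π_3
π_2 = 0.3·π_1 + 0.35·π_2 + 0.35·π_3
Solving with the normalization constraint gives π = (0.3149, 0.3343, 0.3508).
So the stationary probability of Tier 3 is 0.3508.

0.3508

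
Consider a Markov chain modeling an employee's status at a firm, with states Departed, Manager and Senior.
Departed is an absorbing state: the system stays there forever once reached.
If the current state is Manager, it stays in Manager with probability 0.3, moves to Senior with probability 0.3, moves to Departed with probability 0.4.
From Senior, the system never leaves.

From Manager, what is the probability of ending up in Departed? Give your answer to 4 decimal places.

Let h(s) be the probability of absorption at Departed starting from transient state s. Then h(Departed) = 1 and h(Senior) = 0. By first-step analysis:
h(Manager) = 0.4·1 + 0.3·h(Manager) + 0.3·0
Solving: h(Manager) = 0.5714.
Starting from Manager, the probability is 0.5714.

0.5714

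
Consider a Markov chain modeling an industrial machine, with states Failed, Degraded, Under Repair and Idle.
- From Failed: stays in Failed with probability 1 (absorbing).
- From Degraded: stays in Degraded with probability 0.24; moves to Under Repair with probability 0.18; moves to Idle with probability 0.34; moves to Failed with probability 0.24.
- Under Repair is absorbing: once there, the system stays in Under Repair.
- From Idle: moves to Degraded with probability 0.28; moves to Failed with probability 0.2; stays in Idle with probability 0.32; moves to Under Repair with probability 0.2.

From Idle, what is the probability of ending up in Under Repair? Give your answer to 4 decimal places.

Let h(s) be the probability of absorption at Under Repair starting from transient state s. Then h(Under Repair) = 1 and h(Failed) = 0. By first-step analysis:
h(Degraded) = 0.24·0 + 0.24·h(Degraded) + 0.18·1 + 0.34·h(Idle)
h(Idle) = 0.2·0 + 0.28·h(Degraded) + 0.2·1 + 0.32·h(Idle)
Solving: h(Degraded) = 0.4516, h(Idle) = 0.4801.
Starting from Idle, the probability is 0.4801.

0.4801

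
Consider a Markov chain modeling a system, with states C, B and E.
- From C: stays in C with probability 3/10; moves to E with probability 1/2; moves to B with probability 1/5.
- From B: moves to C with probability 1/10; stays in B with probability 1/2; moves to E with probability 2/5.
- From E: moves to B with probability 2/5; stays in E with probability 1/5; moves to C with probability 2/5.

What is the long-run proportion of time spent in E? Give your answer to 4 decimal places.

0.3548

Let the stationary distribution be π with π = πP and π_1 + π_2 + π_3 = 1.
π_1 = 0.3·π_1 + 0.1·π_2 + 0.4·π_3
π_2 = 0.2·π_1 + 0.5·π_2 + 0.4·π_3
Solving with the normalization constraint gives π = (0.2581, 0.3871, 0.3548).
So the stationary probability of E is 0.3548.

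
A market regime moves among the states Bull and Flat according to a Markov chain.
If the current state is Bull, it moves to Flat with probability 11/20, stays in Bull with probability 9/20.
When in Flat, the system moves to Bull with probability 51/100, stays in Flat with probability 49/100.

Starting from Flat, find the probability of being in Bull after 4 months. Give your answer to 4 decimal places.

Propagate the distribution vector 4 months from Flat.
After 0 months: (0.0000, 1.0000)
After 1 month: (0.5100, 0.4900)
After 2 months: (0.4794, 0.5206)
After 3 months: (0.4812, 0.5188)
After 4 months: (0.4811, 0.5189)
P(in Bull after 4 months) = 0.4811

0.4811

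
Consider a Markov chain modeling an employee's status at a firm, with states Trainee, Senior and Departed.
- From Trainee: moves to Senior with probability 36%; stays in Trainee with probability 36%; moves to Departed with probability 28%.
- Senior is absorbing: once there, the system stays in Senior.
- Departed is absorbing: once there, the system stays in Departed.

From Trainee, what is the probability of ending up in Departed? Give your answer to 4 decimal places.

0.4375

Let h(s) be the probability of absorption at Departed starting from transient state s. Then h(Departed) = 1 and h(Senior) = 0. By first-step analysis:
h(Trainee) = 0.36·h(Trainee) + 0.36·0 + 0.28·1
Solving: h(Trainee) = 0.4375.
Starting from Trainee, the probability is 0.4375.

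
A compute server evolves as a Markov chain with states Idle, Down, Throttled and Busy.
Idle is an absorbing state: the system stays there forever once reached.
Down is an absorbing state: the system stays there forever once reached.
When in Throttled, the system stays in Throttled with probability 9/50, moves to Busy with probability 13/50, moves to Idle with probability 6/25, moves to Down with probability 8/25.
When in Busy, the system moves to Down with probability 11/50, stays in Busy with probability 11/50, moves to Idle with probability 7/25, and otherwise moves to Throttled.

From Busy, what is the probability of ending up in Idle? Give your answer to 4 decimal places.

0.5236

Let h(s) be the probability of absorption at Idle starting from transient state s. Then h(Idle) = 1 and h(Down) = 0. By first-step analysis:
h(Throttled) = 0.24·1 + 0.32·0 + 0.18·h(Throttled) + 0.26·h(Busy)
h(Busy) = 0.28·1 + 0.22·0 + 0.28·h(Throttled) + 0.22·h(Busy)
Solving: h(Throttled) = 0.4587, h(Busy) = 0.5236.
Starting from Busy, the probability is 0.5236.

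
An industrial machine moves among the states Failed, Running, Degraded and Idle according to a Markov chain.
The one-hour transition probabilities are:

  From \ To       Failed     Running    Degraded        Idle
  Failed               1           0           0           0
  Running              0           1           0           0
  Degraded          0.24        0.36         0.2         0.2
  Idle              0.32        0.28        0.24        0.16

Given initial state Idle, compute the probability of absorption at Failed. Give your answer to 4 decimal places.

Let h(s) be the probability of absorption at Failed starting from transient state s. Then h(Failed) = 1 and h(Running) = 0. By first-step analysis:
h(Degraded) = 0.24·1 + 0.36·0 + 0.2·h(Degraded) + 0.2·h(Idle)
h(Idle) = 0.32·1 + 0.28·0 + 0.24·h(Degraded) + 0.16·h(Idle)
Solving: h(Degraded) = 0.4256, h(Idle) = 0.5026.
Starting from Idle, the probability is 0.5026.

0.5026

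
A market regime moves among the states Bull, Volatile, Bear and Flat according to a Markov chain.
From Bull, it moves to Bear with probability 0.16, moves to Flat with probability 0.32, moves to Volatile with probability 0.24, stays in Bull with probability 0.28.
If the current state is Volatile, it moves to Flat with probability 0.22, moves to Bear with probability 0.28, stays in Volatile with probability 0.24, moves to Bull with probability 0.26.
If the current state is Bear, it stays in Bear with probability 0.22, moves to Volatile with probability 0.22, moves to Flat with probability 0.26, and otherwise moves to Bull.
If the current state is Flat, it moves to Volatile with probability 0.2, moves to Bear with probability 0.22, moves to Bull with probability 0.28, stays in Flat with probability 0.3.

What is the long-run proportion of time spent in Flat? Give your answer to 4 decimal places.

0.2790

Let the stationary distribution be π with π = πP and π_1 + π_2 + π_3 + π_4 = 1.
π_1 = 0.28·π_1 + 0.26·π_2 + 0.3·π_3 + 0.28·π_4
π_2 = 0.24·π_1 + 0.24·π_2 + 0.22·π_3 + 0.2·π_4
π_3 = 0.16·π_1 + 0.28·π_2 + 0.22·π_3 + 0.22·π_4
Solving with the normalization constraint gives π = (0.2798, 0.2245, 0.2167, 0.2790).
So the stationary probability of Flat is 0.2790.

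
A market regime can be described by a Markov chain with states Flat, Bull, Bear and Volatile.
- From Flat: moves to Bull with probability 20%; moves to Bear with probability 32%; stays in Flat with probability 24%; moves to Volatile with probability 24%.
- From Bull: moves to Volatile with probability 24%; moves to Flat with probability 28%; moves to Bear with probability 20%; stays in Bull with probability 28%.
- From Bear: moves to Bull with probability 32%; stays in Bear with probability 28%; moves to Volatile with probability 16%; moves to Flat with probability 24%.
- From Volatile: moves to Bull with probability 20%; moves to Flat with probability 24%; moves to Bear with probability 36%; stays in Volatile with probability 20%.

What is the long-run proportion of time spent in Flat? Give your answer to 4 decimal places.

Let the stationary distribution be π with π = πP and π_1 + π_2 + π_3 + π_4 = 1.
π_1 = 0.24·π_1 + 0.28·π_2 + 0.24·π_3 + 0.24·π_4
π_2 = 0.2·π_1 + 0.28·π_2 + 0.32·π_3 + 0.2·π_4
π_3 = 0.32·π_1 + 0.2·π_2 + 0.28·π_3 + 0.36·π_4
Solving with the normalization constraint gives π = (0.2502, 0.2547, 0.2863, 0.2087).
So the stationary probability of Flat is 0.2502.

0.2502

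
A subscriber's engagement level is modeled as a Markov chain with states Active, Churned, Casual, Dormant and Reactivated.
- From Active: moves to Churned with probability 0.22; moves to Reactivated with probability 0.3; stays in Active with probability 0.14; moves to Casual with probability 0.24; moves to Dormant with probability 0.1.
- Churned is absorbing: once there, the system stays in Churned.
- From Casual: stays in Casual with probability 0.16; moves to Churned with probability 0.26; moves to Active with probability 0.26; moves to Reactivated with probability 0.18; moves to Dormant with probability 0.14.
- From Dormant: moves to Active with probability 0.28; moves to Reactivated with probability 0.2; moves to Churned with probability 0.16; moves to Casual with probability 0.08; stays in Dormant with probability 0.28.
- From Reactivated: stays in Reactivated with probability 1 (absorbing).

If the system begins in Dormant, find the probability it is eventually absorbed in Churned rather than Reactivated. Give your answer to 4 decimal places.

0.4582

Let h(s) be the probability of absorption at Churned starting from transient state s. Then h(Churned) = 1 and h(Reactivated) = 0. By first-step analysis:
h(Active) = 0.14·h(Active) + 0.22·1 + 0.24·h(Casual) + 0.1·h(Dormant) + 0.3·0
h(Casual) = 0.26·h(Active) + 0.26·1 + 0.16·h(Casual) + 0.14·h(Dormant) + 0.18·0
h(Dormant) = 0.28·h(Active) + 0.16·1 + 0.08·h(Casual) + 0.28·h(Dormant) + 0.2·0
Solving: h(Active) = 0.4562, h(Casual) = 0.5271, h(Dormant) = 0.4582.
Starting from Dormant, the probability is 0.4582.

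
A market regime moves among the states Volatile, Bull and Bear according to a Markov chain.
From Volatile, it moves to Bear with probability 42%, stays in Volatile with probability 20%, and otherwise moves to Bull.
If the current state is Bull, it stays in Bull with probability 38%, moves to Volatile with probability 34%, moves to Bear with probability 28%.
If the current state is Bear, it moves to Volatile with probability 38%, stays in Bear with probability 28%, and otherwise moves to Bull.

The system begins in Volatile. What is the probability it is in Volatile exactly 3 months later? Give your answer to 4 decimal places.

Propagate the distribution vector 3 months from Volatile.
After 0 months: (1.0000, 0.0000, 0.0000)
After 1 month: (0.2000, 0.3800, 0.4200)
After 2 months: (0.3288, 0.3632, 0.3080)
After 3 months: (0.3063, 0.3677, 0.3260)
P(in Volatile after 3 months) = 0.3063

0.3063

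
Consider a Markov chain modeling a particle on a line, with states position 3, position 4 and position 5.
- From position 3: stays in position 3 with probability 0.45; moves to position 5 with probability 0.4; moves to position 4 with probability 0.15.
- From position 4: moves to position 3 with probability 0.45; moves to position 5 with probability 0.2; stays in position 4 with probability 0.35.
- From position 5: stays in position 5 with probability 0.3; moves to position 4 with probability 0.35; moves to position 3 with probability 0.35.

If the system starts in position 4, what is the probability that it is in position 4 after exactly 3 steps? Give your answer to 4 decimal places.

0.2640

Propagate the distribution vector 3 steps from position 4.
After 0 steps: (0.0000, 1.0000, 0.0000)
After 1 step: (0.4500, 0.3500, 0.2000)
After 2 steps: (0.4300, 0.2600, 0.3100)
After 3 steps: (0.4190, 0.2640, 0.3170)
P(in position 4 after 3 steps) = 0.2640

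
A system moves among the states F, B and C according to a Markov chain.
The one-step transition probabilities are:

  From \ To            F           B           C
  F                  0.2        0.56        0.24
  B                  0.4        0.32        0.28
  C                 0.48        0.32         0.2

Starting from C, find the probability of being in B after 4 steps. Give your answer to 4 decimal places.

0.4053

Propagate the distribution vector 4 steps from C.
After 0 steps: (0.0000, 0.0000, 1.0000)
After 1 step: (0.4800, 0.3200, 0.2000)
After 2 steps: (0.3200, 0.4352, 0.2448)
After 3 steps: (0.3556, 0.3968, 0.2476)
After 4 steps: (0.3487, 0.4053, 0.2460)
P(in B after 4 steps) = 0.4053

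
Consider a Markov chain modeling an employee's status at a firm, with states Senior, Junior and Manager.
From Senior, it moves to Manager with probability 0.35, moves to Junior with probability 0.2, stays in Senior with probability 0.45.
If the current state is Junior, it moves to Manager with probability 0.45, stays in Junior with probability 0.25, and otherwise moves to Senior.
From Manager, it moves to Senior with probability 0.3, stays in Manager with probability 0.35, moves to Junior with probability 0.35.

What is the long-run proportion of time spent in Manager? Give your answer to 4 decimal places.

0.3770

Let the stationary distribution be π with π = πP and π_1 + π_2 + π_3 = 1.
π_1 = 0.45·π_1 + 0.3·π_2 + 0.3·π_3
π_2 = 0.2·π_1 + 0.25·π_2 + 0.35·π_3
Solving with the normalization constraint gives π = (0.3529, 0.2701, 0.3770).
So the stationary probability of Manager is 0.3770.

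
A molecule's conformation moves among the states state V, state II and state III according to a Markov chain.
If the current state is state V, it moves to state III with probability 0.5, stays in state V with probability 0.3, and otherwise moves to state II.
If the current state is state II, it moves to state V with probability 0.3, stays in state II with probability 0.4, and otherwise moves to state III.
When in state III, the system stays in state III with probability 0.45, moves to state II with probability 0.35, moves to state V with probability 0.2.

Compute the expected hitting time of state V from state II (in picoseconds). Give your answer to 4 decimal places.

Let t(s) be the expected number of picoseconds to first reach state V from state s, with t(state V) = 0. Conditioning on the first picosecond:
t(state II) = 1 + 0.4·t(state II) + 0.3·t(state III)
t(state III) = 1 + 0.35·t(state II) + 0.45·t(state III)
Solving: t(state II) = 3.7778, t(state III) = 4.2222.
Expected picoseconds from state II to state V: 3.7778.

3.7778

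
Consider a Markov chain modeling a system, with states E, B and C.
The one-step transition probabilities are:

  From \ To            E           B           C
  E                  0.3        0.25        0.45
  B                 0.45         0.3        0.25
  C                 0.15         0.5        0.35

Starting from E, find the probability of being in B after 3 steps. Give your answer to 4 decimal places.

0.3575

Propagate the distribution vector 3 steps from E.
After 0 steps: (1.0000, 0.0000, 0.0000)
After 1 step: (0.3000, 0.2500, 0.4500)
After 2 steps: (0.2700, 0.3750, 0.3550)
After 3 steps: (0.3030, 0.3575, 0.3395)
P(in B after 3 steps) = 0.3575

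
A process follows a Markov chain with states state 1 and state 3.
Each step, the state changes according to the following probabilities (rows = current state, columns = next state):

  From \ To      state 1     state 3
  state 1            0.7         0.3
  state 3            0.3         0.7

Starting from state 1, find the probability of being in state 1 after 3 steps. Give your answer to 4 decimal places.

Propagate the distribution vector 3 steps from state 1.
After 0 steps: (1.0000, 0.0000)
After 1 step: (0.7000, 0.3000)
After 2 steps: (0.5800, 0.4200)
After 3 steps: (0.5320, 0.4680)
P(in state 1 after 3 steps) = 0.5320

0.5320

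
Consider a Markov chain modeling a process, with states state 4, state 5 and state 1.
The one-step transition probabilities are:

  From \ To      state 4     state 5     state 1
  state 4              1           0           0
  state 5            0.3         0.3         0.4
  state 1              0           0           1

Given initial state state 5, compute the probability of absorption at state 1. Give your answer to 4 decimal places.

Let h(s) be the probability of absorption at state 1 starting from transient state s. Then h(state 1) = 1 and h(state 4) = 0. By first-step analysis:
h(state 5) = 0.3·0 + 0.3·h(state 5) + 0.4·1
Solving: h(state 5) = 0.5714.
Starting from state 5, the probability is 0.5714.

0.5714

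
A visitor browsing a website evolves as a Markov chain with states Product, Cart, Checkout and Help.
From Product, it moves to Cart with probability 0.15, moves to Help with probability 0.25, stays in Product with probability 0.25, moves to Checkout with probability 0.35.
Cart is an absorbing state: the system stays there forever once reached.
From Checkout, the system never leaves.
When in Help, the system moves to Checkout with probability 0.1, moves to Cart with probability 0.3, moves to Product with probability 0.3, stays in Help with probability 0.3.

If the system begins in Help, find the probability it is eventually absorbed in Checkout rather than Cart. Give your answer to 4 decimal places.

0.4000

Let h(s) be the probability of absorption at Checkout starting from transient state s. Then h(Checkout) = 1 and h(Cart) = 0. By first-step analysis:
h(Product) = 0.25·h(Product) + 0.15·0 + 0.35·1 + 0.25·h(Help)
h(Help) = 0.3·h(Product) + 0.3·0 + 0.1·1 + 0.3·h(Help)
Solving: h(Product) = 0.6000, h(Help) = 0.4000.
Starting from Help, the probability is 0.4000.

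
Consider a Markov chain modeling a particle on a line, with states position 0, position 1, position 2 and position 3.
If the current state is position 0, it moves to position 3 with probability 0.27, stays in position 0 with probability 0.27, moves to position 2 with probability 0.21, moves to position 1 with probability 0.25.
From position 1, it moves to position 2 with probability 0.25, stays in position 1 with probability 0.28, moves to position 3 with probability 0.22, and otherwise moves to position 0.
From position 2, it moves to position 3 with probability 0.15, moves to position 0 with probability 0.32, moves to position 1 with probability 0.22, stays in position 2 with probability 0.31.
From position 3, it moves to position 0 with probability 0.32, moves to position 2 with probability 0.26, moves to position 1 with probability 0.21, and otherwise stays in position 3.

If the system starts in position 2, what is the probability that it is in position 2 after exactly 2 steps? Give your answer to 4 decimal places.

Propagate the distribution vector 2 steps from position 2.
After 0 steps: (0.0000, 0.0000, 1.0000, 0.0000)
After 1 step: (0.3200, 0.2200, 0.3100, 0.1500)
After 2 steps: (0.2886, 0.2413, 0.2573, 0.2128)
P(in position 2 after 2 steps) = 0.2573

0.2573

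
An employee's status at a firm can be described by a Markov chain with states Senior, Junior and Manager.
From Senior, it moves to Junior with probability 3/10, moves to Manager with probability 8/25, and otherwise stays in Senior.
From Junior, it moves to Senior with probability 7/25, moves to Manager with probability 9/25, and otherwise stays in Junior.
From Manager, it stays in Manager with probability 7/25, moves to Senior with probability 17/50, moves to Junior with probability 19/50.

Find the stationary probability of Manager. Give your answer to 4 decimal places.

Let the stationary distribution be π with π = πP and π_1 + π_2 + π_3 = 1.
π_1 = 0.38·π_1 + 0.28·π_2 + 0.34·π_3
π_2 = 0.3·π_1 + 0.36·π_2 + 0.38·π_3
Solving with the normalization constraint gives π = (0.3325, 0.3465, 0.3210).
So the stationary probability of Manager is 0.3210.

0.3210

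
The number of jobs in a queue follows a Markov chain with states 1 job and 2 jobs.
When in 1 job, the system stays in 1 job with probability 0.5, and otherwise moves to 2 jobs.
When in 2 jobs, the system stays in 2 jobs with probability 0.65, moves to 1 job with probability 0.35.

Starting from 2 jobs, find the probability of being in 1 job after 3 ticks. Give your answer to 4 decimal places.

0.4104

Propagate the distribution vector 3 ticks from 2 jobs.
After 0 ticks: (0.0000, 1.0000)
After 1 tick: (0.3500, 0.6500)
After 2 ticks: (0.4025, 0.5975)
After 3 ticks: (0.4104, 0.5896)
P(in 1 job after 3 ticks) = 0.4104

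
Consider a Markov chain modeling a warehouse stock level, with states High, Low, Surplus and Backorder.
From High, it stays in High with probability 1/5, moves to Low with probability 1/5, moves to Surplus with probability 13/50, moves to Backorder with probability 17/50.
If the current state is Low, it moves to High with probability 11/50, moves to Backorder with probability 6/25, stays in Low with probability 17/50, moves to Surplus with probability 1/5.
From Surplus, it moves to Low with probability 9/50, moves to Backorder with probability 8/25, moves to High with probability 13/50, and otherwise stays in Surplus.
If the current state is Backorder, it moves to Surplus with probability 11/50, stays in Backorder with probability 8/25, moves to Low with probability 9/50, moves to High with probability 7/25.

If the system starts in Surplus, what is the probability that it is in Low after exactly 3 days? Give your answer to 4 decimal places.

0.2191

Propagate the distribution vector 3 days from Surplus.
After 0 days: (0.0000, 0.0000, 1.0000, 0.0000)
After 1 day: (0.2600, 0.1800, 0.2400, 0.3200)
After 2 days: (0.2436, 0.2140, 0.2316, 0.3108)
After 3 days: (0.2430, 0.2191, 0.2301, 0.3078)
P(in Low after 3 days) = 0.2191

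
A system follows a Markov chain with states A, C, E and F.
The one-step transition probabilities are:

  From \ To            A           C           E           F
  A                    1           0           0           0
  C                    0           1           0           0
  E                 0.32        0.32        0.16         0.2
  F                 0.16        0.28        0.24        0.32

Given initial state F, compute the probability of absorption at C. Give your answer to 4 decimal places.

0.5963

Let h(s) be the probability of absorption at C starting from transient state s. Then h(C) = 1 and h(A) = 0. By first-step analysis:
h(E) = 0.32·0 + 0.32·1 + 0.16·h(E) + 0.2·h(F)
h(F) = 0.16·0 + 0.28·1 + 0.24·h(E) + 0.32·h(F)
Solving: h(E) = 0.5229, h(F) = 0.5963.
Starting from F, the probability is 0.5963.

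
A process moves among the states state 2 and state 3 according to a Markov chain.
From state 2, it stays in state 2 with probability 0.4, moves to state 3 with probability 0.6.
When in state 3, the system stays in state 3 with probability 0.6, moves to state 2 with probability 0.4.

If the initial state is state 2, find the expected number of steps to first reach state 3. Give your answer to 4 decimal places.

1.6667

Let t(s) be the expected number of steps to first reach state 3 from state s, with t(state 3) = 0. Conditioning on the first step:
t(state 2) = 1 + 0.4·t(state 2)
Solving: t(state 2) = 1.6667.
Expected steps from state 2 to state 3: 1.6667.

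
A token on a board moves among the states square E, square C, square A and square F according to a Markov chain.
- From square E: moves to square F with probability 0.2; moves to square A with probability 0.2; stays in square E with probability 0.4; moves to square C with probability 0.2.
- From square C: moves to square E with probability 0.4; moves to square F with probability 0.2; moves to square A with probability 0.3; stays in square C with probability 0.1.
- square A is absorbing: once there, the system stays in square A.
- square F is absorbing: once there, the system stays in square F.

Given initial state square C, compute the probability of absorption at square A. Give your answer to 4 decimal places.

0.5652

Let h(s) be the probability of absorption at square A starting from transient state s. Then h(square A) = 1 and h(square F) = 0. By first-step analysis:
h(square E) = 0.4·h(square E) + 0.2·h(square C) + 0.2·1 + 0.2·0
h(square C) = 0.4·h(square E) + 0.1·h(square C) + 0.3·1 + 0.2·0
Solving: h(square E) = 0.5217, h(square C) = 0.5652.
Starting from square C, the probability is 0.5652.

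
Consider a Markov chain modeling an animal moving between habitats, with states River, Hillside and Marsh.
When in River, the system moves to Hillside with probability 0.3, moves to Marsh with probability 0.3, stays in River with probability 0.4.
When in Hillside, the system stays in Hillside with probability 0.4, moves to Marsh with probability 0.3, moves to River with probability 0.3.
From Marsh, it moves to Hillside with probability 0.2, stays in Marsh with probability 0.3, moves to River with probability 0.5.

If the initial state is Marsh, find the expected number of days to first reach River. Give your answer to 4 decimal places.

2.2222

Let t(s) be the expected number of days to first reach River from state s, with t(River) = 0. Conditioning on the first day:
t(Hillside) = 1 + 0.4·t(Hillside) + 0.3·t(Marsh)
t(Marsh) = 1 + 0.2·t(Hillside) + 0.3·t(Marsh)
Solving: t(Hillside) = 2.7778, t(Marsh) = 2.2222.
Expected days from Marsh to River: 2.2222.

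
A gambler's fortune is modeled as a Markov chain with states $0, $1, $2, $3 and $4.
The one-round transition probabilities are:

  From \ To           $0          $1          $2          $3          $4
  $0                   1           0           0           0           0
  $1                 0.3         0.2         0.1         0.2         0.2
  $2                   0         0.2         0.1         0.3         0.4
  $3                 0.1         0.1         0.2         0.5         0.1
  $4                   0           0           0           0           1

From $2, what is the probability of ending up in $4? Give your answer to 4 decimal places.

0.7546

Let h(s) be the probability of absorption at $4 starting from transient state s. Then h($4) = 1 and h($0) = 0. By first-step analysis:
h($1) = 0.3·0 + 0.2·h($1) + 0.1·h($2) + 0.2·h($3) + 0.2·1
h($2) = 0.2·h($1) + 0.1·h($2) + 0.3·h($3) + 0.4·1
h($3) = 0.1·0 + 0.1·h($1) + 0.2·h($2) + 0.5·h($3) + 0.1·1
Solving: h($1) = 0.4945, h($2) = 0.7546, h($3) = 0.6007.
Starting from $2, the probability is 0.7546.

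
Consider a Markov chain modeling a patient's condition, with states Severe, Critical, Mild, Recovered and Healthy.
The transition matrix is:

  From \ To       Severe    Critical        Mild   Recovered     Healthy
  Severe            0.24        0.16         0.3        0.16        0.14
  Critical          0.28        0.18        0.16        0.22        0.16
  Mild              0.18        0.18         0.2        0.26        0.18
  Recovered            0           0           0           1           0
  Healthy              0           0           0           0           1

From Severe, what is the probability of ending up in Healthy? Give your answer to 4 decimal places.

0.4400

Let h(s) be the probability of absorption at Healthy starting from transient state s. Then h(Healthy) = 1 and h(Recovered) = 0. By first-step analysis:
h(Severe) = 0.24·h(Severe) + 0.16·h(Critical) + 0.3·h(Mild) + 0.16·0 + 0.14·1
h(Critical) = 0.28·h(Severe) + 0.18·h(Critical) + 0.16·h(Mild) + 0.22·0 + 0.16·1
h(Mild) = 0.18·h(Severe) + 0.18·h(Critical) + 0.2·h(Mild) + 0.26·0 + 0.18·1
Solving: h(Severe) = 0.4400, h(Critical) = 0.4274, h(Mild) = 0.4202.
Starting from Severe, the probability is 0.4400.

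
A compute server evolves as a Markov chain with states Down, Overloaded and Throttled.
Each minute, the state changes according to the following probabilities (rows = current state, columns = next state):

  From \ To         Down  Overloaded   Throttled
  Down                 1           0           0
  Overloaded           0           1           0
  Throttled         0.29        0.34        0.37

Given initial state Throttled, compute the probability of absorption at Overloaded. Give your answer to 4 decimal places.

0.5397

Let h(s) be the probability of absorption at Overloaded starting from transient state s. Then h(Overloaded) = 1 and h(Down) = 0. By first-step analysis:
h(Throttled) = 0.29·0 + 0.34·1 + 0.37·h(Throttled)
Solving: h(Throttled) = 0.5397.
Starting from Throttled, the probability is 0.5397.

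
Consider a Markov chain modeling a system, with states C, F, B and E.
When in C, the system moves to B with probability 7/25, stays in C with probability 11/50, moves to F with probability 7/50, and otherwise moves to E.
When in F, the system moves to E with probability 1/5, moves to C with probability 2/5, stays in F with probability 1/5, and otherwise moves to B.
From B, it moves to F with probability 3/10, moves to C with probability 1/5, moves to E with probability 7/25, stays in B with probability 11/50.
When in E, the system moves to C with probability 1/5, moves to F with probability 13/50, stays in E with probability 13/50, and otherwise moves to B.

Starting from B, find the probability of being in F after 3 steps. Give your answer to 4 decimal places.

Propagate the distribution vector 3 steps from B.
After 0 steps: (0.0000, 0.0000, 1.0000, 0.0000)
After 1 step: (0.2000, 0.3000, 0.2200, 0.2800)
After 2 steps: (0.2640, 0.2268, 0.2428, 0.2664)
After 3 steps: (0.2506, 0.2244, 0.2473, 0.2776)
P(in F after 3 steps) = 0.2244

0.2244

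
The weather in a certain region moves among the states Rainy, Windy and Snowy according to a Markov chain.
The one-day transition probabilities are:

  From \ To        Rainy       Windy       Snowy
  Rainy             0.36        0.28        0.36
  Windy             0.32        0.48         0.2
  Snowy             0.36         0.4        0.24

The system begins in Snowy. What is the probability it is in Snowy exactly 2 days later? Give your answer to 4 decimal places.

0.2672

Sum over the intermediate state after 1 day:
P = P(Snowy→Rainy)·P(Rainy→Snowy) + P(Snowy→Windy)·P(Windy→Snowy) + P(Snowy→Snowy)·P(Snowy→Snowy)
  = 0.36×0.36 + 0.4×0.2 + 0.24×0.24
  = 0.1296 + 0.0800 + 0.0576 = 0.2672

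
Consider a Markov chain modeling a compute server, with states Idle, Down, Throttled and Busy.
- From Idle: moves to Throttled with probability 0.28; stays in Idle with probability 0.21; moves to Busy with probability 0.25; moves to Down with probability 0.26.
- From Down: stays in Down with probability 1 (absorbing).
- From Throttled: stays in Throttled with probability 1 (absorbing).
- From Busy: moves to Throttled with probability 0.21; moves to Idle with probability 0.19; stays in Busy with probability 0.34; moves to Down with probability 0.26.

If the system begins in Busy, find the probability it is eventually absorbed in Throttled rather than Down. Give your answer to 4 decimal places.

Let h(s) be the probability of absorption at Throttled starting from transient state s. Then h(Throttled) = 1 and h(Down) = 0. By first-step analysis:
h(Idle) = 0.21·h(Idle) + 0.26·0 + 0.28·1 + 0.25·h(Busy)
h(Busy) = 0.19·h(Idle) + 0.26·0 + 0.21·1 + 0.34·h(Busy)
Solving: h(Idle) = 0.5007, h(Busy) = 0.4623.
Starting from Busy, the probability is 0.4623.

0.4623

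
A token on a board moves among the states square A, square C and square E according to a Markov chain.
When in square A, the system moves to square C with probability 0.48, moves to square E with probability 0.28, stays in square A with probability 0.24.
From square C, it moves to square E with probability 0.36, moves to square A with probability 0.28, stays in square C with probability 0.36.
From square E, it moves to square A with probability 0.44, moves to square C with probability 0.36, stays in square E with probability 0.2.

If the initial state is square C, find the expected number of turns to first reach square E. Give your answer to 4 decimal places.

2.9545

Let t(s) be the expected number of turns to first reach square E from state s, with t(square E) = 0. Conditioning on the first turn:
t(square A) = 1 + 0.24·t(square A) + 0.48·t(square C)
t(square C) = 1 + 0.28·t(square A) + 0.36·t(square C)
Solving: t(square A) = 3.1818, t(square C) = 2.9545.
Expected turns from square C to square E: 2.9545.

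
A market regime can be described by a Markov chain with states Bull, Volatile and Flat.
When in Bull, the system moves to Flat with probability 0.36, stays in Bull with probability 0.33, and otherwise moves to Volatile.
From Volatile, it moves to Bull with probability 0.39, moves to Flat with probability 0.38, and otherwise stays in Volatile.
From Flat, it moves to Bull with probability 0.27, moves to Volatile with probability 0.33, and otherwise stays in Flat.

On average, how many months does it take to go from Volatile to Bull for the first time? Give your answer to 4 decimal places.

Let t(s) be the expected number of months to first reach Bull from state s, with t(Bull) = 0. Conditioning on the first month:
t(Volatile) = 1 + 0.23·t(Volatile) + 0.38·t(Flat)
t(Flat) = 1 + 0.33·t(Volatile) + 0.4·t(Flat)
Solving: t(Volatile) = 2.9115, t(Flat) = 3.2680.
Expected months from Volatile to Bull: 2.9115.

2.9115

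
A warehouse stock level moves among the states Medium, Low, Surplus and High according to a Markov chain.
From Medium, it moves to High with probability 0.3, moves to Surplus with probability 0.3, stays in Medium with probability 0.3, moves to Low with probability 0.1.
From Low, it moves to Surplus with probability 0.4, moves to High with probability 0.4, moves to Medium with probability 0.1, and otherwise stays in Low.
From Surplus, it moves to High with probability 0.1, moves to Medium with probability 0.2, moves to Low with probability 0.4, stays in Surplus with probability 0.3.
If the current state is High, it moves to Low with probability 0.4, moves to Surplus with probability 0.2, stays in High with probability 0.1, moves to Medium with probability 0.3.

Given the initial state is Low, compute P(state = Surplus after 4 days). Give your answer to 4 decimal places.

0.2976

Propagate the distribution vector 4 days from Low.
After 0 days: (0.0000, 1.0000, 0.0000, 0.0000)
After 1 day: (0.1000, 0.1000, 0.4000, 0.4000)
After 2 days: (0.2400, 0.3400, 0.2700, 0.1500)
After 3 days: (0.2050, 0.2260, 0.3190, 0.2500)
After 4 days: (0.2229, 0.2707, 0.2976, 0.2088)
P(in Surplus after 4 days) = 0.2976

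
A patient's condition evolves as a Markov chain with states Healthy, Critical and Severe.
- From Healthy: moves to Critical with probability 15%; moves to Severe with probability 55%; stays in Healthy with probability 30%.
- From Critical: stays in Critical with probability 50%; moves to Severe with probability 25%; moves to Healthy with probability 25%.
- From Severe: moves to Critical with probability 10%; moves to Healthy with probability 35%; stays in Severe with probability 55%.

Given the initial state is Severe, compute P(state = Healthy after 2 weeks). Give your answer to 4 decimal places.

0.3225

Sum over the intermediate state after 1 week:
P = P(Severe→Healthy)·P(Healthy→Healthy) + P(Severe→Critical)·P(Critical→Healthy) + P(Severe→Severe)·P(Severe→Healthy)
  = 0.35×0.3 + 0.1×0.25 + 0.55×0.35
  = 0.1050 + 0.0250 + 0.1925 = 0.3225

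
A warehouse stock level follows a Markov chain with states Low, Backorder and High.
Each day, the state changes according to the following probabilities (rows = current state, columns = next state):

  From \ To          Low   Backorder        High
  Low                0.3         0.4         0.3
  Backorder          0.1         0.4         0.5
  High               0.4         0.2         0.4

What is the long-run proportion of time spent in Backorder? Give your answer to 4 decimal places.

Let the stationary distribution be π with π = πP and π_1 + π_2 + π_3 = 1.
π_1 = 0.3·π_1 + 0.1·π_2 + 0.4·π_3
π_2 = 0.4·π_1 + 0.4·π_2 + 0.2·π_3
Solving with the normalization constraint gives π = (0.2766, 0.3191, 0.4043).
So the stationary probability of Backorder is 0.3191.

0.3191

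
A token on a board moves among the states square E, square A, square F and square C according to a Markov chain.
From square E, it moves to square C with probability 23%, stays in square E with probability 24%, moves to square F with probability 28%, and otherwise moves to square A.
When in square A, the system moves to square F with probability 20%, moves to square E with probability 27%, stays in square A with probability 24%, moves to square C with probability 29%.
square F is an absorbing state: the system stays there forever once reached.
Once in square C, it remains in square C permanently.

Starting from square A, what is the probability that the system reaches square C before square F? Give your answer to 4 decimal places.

Let h(s) be the probability of absorption at square C starting from transient state s. Then h(square C) = 1 and h(square F) = 0. By first-step analysis:
h(square E) = 0.24·h(square E) + 0.25·h(square A) + 0.28·0 + 0.23·1
h(square A) = 0.27·h(square E) + 0.24·h(square A) + 0.2·0 + 0.29·1
Solving: h(square E) = 0.4848, h(square A) = 0.5538.
Starting from square A, the probability is 0.5538.

0.5538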